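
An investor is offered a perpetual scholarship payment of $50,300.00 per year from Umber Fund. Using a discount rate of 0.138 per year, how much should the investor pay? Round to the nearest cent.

$364492.75

Level perpetuity: PV = C / r = $50,300.00 / 0.138 = $364,492.75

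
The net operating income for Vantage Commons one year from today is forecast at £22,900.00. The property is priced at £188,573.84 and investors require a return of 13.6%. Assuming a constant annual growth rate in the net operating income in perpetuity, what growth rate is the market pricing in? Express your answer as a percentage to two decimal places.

1.46%

P = D₁/(r−g) ⇒ g = r − D₁/P = 0.136 − £22,900.00/£188,573.84 = 0.014562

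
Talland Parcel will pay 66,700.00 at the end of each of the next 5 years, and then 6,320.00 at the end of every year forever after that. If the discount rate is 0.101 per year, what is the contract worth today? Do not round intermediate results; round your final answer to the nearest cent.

290878.43

PV of 5-year annuity: 66,700.00 × [1 − (1+0.101)^−5] / 0.101 = 252200.86614
Perpetuity value at year 5: 6,320.00 / 0.101 = 62574.25743
PV of perpetuity: 62574.25743 / (1+0.101)^5 = 38677.56366
Total PV = 252200.86614 + 38677.56366 = 290878.42980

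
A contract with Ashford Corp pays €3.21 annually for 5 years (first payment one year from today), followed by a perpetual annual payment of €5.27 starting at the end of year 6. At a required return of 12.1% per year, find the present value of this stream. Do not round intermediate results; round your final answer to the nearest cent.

€36.15

PV of 5-year annuity: €3.21 × [1 − (1+0.121)^−5] / 0.121 = 11.54272
Perpetuity value at year 5: €5.27 / 0.121 = 43.55372
PV of perpetuity: 43.55372 / (1+0.121)^5 = 24.60352
Total PV = 11.54272 + 24.60352 = 36.14624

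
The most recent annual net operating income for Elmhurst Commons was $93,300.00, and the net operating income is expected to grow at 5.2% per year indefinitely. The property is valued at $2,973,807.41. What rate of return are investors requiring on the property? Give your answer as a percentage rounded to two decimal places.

D₁ = $93,300.00 × 1.052 = $98,151.6000
P = D₁/(r − g) ⇒ r = D₁/P + g = $98,151.6000/$2,973,807.41 + 0.052 = 0.033005 + 0.052 = 0.085005

8.50%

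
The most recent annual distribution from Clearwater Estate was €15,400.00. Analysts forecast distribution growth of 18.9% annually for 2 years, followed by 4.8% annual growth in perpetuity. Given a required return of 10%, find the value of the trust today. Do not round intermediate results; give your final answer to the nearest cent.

€397263.19

D_1 = 18310.60000
D_2 = 21771.30340
Terminal value at year 2: TV = D_2×(1+g_2)/(r−g_2) = 22816.32596/0.052 = 438775.49929
P_0 = D_1/(1+r)^1 + D_2/(1+r)^2 + TV/(1+r)^2
    = 16646.00000 + 17992.81273 + 362624.37958 = 397263.19231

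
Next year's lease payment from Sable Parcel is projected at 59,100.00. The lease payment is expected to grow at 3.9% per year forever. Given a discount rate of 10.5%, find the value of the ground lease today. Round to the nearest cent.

Growing perpetuity: P = D₁ / (r − g) = 59,100.0000 / (0.105 − 0.039) = 895,454.55

895454.55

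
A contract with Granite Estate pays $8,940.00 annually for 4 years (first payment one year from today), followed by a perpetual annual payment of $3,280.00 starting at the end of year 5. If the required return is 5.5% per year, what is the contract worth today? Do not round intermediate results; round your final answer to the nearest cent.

$79475.51

PV of 4-year annuity: $8,940.00 × [1 − (1+0.055)^−4] / 0.055 = 31336.04209
Perpetuity value at year 4: $3,280.00 / 0.055 = 59636.36364
PV of perpetuity: 59636.36364 / (1+0.055)^4 = 48139.47124
Total PV = 31336.04209 + 48139.47124 = 79475.51333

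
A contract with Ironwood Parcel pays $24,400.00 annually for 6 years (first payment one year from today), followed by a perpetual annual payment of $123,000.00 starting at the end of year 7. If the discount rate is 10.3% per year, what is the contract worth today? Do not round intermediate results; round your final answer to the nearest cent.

PV of 6-year annuity: $24,400.00 × [1 − (1+0.103)^−6] / 0.103 = 105340.57629
Perpetuity value at year 6: $123,000.00 / 0.103 = 1194174.75728
PV of perpetuity: 1194174.75728 / (1+0.103)^6 = 663154.63912
Total PV = 105340.57629 + 663154.63912 = 768495.21541

$768495.22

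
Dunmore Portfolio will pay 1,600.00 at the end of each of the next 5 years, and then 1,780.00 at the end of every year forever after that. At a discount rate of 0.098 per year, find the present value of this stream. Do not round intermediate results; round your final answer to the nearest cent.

17477.42

PV of 5-year annuity: 1,600.00 × [1 − (1+0.098)^−5] / 0.098 = 6096.37579
Perpetuity value at year 5: 1,780.00 / 0.098 = 18163.26531
PV of perpetuity: 18163.26531 / (1+0.098)^5 = 11381.04724
Total PV = 6096.37579 + 11381.04724 = 17477.42303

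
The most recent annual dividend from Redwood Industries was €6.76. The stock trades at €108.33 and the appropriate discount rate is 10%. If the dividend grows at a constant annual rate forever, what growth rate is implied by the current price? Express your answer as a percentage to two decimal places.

P = D₀(1+g)/(r−g) ⇒ P(r−g) = D₀(1+g) ⇒ g(P+D₀) = P·r − D₀
g = (P·r − D₀)/(P + D₀) = (€108.33×0.1 − €6.76) / (€108.33 + €6.76) = 0.035390

3.54%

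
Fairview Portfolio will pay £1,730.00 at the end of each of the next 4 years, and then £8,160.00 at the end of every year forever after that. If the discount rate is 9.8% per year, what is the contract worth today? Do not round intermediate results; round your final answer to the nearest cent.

PV of 4-year annuity: £1,730.00 × [1 − (1+0.098)^−4] / 0.098 = 5507.69354
Perpetuity value at year 4: £8,160.00 / 0.098 = 83265.30612
PV of perpetuity: 83265.30612 / (1+0.098)^4 = 57286.82098
Total PV = 5507.69354 + 57286.82098 = 62794.51452

£62794.51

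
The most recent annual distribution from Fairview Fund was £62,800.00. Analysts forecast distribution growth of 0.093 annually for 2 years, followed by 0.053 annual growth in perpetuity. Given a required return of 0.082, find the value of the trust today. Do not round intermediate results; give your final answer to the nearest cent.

£2454411.65

D_1 = 68640.40000
D_2 = 75023.95720
Terminal value at year 2: TV = D_2×(1+g_2)/(r−g_2) = 79000.22693/0.029 = 2724145.75626
P_0 = D_1/(1+r)^1 + D_2/(1+r)^2 + TV/(1+r)^2
    = 63438.44732 + 64083.38532 + 2326889.81883 = 2454411.65148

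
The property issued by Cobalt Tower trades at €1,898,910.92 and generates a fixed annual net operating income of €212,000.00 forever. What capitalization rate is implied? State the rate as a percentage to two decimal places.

11.16%

P = C/r ⇒ r = C/P = €212,000.00/€1,898,910.92 = 0.111643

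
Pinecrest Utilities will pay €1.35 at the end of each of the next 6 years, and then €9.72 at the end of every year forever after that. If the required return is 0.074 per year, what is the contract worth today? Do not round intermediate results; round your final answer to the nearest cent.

PV of 6-year annuity: €1.35 × [1 − (1+0.074)^−6] / 0.074 = 6.35613
Perpetuity value at year 6: €9.72 / 0.074 = 131.35135
PV of perpetuity: 131.35135 / (1+0.074)^6 = 85.58721
Total PV = 6.35613 + 85.58721 = 91.94334

€91.94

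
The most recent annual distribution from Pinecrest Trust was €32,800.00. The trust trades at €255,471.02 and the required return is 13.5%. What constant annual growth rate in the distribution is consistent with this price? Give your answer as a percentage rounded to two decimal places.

0.59%

P = D₀(1+g)/(r−g) ⇒ P(r−g) = D₀(1+g) ⇒ g(P+D₀) = P·r − D₀
g = (P·r − D₀)/(P + D₀) = (€255,471.02×0.135 − €32,800.00) / (€255,471.02 + €32,800.00) = 0.005858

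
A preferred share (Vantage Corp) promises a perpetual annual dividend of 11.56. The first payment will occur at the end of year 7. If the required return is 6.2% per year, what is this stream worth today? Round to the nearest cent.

129.96

Value at end of year 6: C / r = 11.56 / 0.062 = 186.4516
Discount to today: PV = 186.4516 / (1 + 0.062)^6 = 186.4516 / 1.434654 = 129.96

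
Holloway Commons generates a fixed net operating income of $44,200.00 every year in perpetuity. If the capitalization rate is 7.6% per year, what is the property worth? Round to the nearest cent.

$581578.95

Level perpetuity: PV = C / r = $44,200.00 / 0.076 = $581,578.95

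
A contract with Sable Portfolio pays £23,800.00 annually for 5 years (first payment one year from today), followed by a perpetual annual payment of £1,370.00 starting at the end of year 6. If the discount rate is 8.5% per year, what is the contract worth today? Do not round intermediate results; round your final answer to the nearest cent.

£104506.25

PV of 5-year annuity: £23,800.00 × [1 − (1+0.085)^−5] / 0.085 = 93787.28148
Perpetuity value at year 5: £1,370.00 / 0.085 = 16117.64706
PV of perpetuity: 16117.64706 / (1+0.085)^5 = 10718.96741
Total PV = 93787.28148 + 10718.96741 = 104506.24889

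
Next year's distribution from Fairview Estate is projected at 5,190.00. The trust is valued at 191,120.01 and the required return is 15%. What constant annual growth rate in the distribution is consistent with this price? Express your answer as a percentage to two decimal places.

12.28%

P = D₁/(r−g) ⇒ g = r − D₁/P = 0.15 − 5,190.00/191,120.01 = 0.122844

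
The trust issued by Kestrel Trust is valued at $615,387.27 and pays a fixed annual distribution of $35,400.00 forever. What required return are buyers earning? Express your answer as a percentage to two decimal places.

5.75%

P = C/r ⇒ r = C/P = $35,400.00/$615,387.27 = 0.057525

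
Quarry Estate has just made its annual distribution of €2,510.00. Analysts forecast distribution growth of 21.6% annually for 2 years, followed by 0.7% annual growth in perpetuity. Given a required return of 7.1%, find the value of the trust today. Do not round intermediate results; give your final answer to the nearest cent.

D_1 = 3052.16000
D_2 = 3711.42656
Terminal value at year 2: TV = D_2×(1+g_2)/(r−g_2) = 3737.40655/0.064 = 58396.97728
P_0 = D_1/(1+r)^1 + D_2/(1+r)^2 + TV/(1+r)^2
    = 2849.82260 + 3235.65292 + 50910.97640 = 56996.45191

€56996.45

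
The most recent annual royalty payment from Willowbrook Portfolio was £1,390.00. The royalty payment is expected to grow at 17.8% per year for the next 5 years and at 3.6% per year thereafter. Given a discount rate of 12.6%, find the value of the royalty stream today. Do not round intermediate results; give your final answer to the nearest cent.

D_1 = 1637.42000
D_2 = 1928.88076
D_3 = 2272.22154
D_4 = 2676.67697
D_5 = 3153.12547
Terminal value at year 5: TV = D_5×(1+g_2)/(r−g_2) = 3266.63799/0.09 = 36295.97762
P_0 = D_1/(1+r)^1 + D_2/(1+r)^2 + D_3/(1+r)^3 + D_4/(1+r)^4 + D_5/(1+r)^5 + TV/(1+r)^5
    = 1454.19183 + 1521.34811 + 1591.60575 + 1665.10797 + 1742.00461 + 20052.40862 = 28026.66690

£28026.67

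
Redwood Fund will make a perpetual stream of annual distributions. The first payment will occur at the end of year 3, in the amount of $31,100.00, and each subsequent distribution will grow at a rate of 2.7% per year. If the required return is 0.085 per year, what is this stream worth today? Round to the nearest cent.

Value at end of year 2: C₁ / (r − g) = $31,100.00 / (0.085 − 0.027) = $536,206.8966
Discount to today: PV = $536,206.8966 / (1 + 0.085)^2 = $536,206.8966 / 1.177225 = $455,483.78

$455483.78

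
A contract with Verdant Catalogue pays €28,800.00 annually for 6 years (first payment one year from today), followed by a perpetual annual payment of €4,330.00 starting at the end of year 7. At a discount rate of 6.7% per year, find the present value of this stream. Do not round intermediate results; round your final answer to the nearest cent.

PV of 6-year annuity: €28,800.00 × [1 − (1+0.067)^−6] / 0.067 = 138556.99492
Perpetuity value at year 6: €4,330.00 / 0.067 = 64626.86567
PV of perpetuity: 64626.86567 / (1+0.067)^6 = 43795.20637
Total PV = 138556.99492 + 43795.20637 = 182352.20129

€182352.20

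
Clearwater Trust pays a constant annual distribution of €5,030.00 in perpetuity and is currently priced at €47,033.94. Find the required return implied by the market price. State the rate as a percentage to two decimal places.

10.69%

P = C/r ⇒ r = C/P = €5,030.00/€47,033.94 = 0.106944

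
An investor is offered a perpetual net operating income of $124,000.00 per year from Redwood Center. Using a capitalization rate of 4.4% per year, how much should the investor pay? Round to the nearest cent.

$2818181.82

Level perpetuity: PV = C / r = $124,000.00 / 0.044 = $2,818,181.82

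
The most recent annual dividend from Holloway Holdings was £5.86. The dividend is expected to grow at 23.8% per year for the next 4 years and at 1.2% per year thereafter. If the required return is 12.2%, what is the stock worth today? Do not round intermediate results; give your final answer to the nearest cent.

D_1 = 7.25468
D_2 = 8.98129
D_3 = 11.11884
D_4 = 13.76513
Terminal value at year 4: TV = D_4×(1+g_2)/(r−g_2) = 13.93031/0.11 = 126.63916
P_0 = D_1/(1+r)^1 + D_2/(1+r)^2 + D_3/(1+r)^3 + D_4/(1+r)^4 + TV/(1+r)^4
    = 6.46585 + 7.13433 + 7.87193 + 8.68578 + 79.90917 = 110.06705

£110.07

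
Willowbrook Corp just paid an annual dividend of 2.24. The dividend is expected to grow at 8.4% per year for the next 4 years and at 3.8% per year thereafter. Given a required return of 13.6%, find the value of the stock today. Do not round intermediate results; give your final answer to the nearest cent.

27.65

D_1 = 2.42816
D_2 = 2.63213
D_3 = 2.85322
D_4 = 3.09289
Terminal value at year 4: TV = D_4×(1+g_2)/(r−g_2) = 3.21042/0.098 = 32.75944
P_0 = D_1/(1+r)^1 + D_2/(1+r)^2 + D_3/(1+r)^3 + D_4/(1+r)^4 + TV/(1+r)^4
    = 2.13746 + 2.03962 + 1.94626 + 1.85717 + 19.67085 = 27.65137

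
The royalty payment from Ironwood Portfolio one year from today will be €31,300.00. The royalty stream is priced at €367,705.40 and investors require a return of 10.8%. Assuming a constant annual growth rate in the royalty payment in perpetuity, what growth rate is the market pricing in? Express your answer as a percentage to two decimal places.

2.29%

P = D₁/(r−g) ⇒ g = r − D₁/P = 0.108 − €31,300.00/€367,705.40 = 0.022878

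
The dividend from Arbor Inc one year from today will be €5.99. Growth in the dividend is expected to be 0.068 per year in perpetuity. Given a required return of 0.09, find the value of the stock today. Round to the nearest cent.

€272.27

Growing perpetuity: P = D₁ / (r − g) = €5.9900 / (0.09 − 0.068) = €272.27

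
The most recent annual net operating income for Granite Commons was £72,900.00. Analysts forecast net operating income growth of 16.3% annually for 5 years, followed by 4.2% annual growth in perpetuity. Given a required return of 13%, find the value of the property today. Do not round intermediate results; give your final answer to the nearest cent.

£1394530.10

D_1 = 84782.70000
D_2 = 98602.28010
D_3 = 114674.45176
D_4 = 133366.38739
D_5 = 155105.10854
Terminal value at year 5: TV = D_5×(1+g_2)/(r−g_2) = 161619.52310/0.088 = 1836585.48973
P_0 = D_1/(1+r)^1 + D_2/(1+r)^2 + D_3/(1+r)^3 + D_4/(1+r)^4 + D_5/(1+r)^5 + TV/(1+r)^5
    = 75028.93805 + 77220.04863 + 79475.14740 + 81796.10303 + 84184.83878 + 996825.02286 = 1394530.09876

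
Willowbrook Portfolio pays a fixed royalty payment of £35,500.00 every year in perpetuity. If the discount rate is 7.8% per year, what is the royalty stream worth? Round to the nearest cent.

Level perpetuity: PV = C / r = £35,500.00 / 0.078 = £455,128.21

£455128.21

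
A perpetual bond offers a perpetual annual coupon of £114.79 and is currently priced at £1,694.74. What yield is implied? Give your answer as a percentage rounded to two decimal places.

P = C/r ⇒ r = C/P = £114.79/£1,694.74 = 0.067733

6.77%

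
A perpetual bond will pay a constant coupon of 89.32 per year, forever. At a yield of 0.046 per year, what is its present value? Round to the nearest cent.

1941.74

Level perpetuity: PV = C / r = 89.32 / 0.046 = 1,941.74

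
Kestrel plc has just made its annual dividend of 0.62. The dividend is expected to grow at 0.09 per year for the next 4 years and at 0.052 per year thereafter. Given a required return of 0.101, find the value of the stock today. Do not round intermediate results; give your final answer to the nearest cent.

15.21

D_1 = 0.67580
D_2 = 0.73662
D_3 = 0.80292
D_4 = 0.87518
Terminal value at year 4: TV = D_4×(1+g_2)/(r−g_2) = 0.92069/0.049 = 18.78959
P_0 = D_1/(1+r)^1 + D_2/(1+r)^2 + D_3/(1+r)^3 + D_4/(1+r)^4 + TV/(1+r)^4
    = 0.61381 + 0.60767 + 0.60160 + 0.59559 + 12.78698 = 15.20565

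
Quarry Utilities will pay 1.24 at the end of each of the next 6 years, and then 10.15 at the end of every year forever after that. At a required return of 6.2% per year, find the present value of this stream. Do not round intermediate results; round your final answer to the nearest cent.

PV of 6-year annuity: 1.24 × [1 − (1+0.062)^−6] / 0.062 = 6.05935
Perpetuity value at year 6: 10.15 / 0.062 = 163.70968
PV of perpetuity: 163.70968 / (1+0.062)^6 = 114.11093
Total PV = 6.05935 + 114.11093 = 120.17029

120.17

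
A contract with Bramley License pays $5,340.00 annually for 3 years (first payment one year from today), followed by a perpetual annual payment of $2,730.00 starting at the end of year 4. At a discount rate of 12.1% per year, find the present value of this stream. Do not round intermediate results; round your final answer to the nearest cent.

$28820.01

PV of 3-year annuity: $5,340.00 × [1 − (1+0.121)^−3] / 0.121 = 12803.77126
Perpetuity value at year 3: $2,730.00 / 0.121 = 22561.98347
PV of perpetuity: 22561.98347 / (1+0.121)^3 = 16016.23524
Total PV = 12803.77126 + 16016.23524 = 28820.00650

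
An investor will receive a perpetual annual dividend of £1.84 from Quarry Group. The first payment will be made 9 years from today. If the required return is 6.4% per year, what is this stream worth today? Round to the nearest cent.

£17.50

Value at end of year 8: C / r = £1.84 / 0.064 = £28.7500
Discount to today: PV = £28.7500 / (1 + 0.064)^8 = £28.7500 / 1.642605 = £17.50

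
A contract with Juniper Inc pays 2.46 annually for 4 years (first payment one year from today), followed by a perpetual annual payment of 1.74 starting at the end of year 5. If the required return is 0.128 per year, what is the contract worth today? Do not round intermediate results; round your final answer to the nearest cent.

PV of 4-year annuity: 2.46 × [1 − (1+0.128)^−4] / 0.128 = 7.34771
Perpetuity value at year 4: 1.74 / 0.128 = 13.59375
PV of perpetuity: 13.59375 / (1+0.128)^4 = 8.39659
Total PV = 7.34771 + 8.39659 = 15.74430

15.74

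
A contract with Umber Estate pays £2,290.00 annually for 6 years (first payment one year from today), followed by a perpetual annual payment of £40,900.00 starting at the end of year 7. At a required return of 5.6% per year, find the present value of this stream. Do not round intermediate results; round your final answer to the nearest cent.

£538089.59

PV of 6-year annuity: £2,290.00 × [1 − (1+0.056)^−6] / 0.056 = 11403.59228
Perpetuity value at year 6: £40,900.00 / 0.056 = 730357.14286
PV of perpetuity: 730357.14286 / (1+0.056)^6 = 526685.99687
Total PV = 11403.59228 + 526685.99687 = 538089.58915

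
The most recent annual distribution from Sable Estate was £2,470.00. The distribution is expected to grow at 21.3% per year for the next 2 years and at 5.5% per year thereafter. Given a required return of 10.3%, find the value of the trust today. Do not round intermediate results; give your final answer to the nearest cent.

£71360.21

D_1 = 2996.11000
D_2 = 3634.28143
Terminal value at year 2: TV = D_2×(1+g_2)/(r−g_2) = 3834.16691/0.048 = 79878.47726
P_0 = D_1/(1+r)^1 + D_2/(1+r)^2 + TV/(1+r)^2
    = 2716.32820 + 2987.22221 + 65656.65490 = 71360.20531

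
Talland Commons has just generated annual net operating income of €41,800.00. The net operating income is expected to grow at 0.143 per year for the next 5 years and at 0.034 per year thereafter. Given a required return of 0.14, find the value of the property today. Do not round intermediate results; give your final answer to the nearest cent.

D_1 = 47777.40000
D_2 = 54609.56820
D_3 = 62418.73645
D_4 = 71344.61577
D_5 = 81546.89582
Terminal value at year 5: TV = D_5×(1+g_2)/(r−g_2) = 84319.49028/0.106 = 795466.88941
P_0 = D_1/(1+r)^1 + D_2/(1+r)^2 + D_3/(1+r)^3 + D_4/(1+r)^4 + D_5/(1+r)^5 + TV/(1+r)^5
    = 41910.00000 + 42020.28947 + 42130.86918 + 42241.73989 + 42352.90236 + 413140.57590 = 623796.37681

€623796.38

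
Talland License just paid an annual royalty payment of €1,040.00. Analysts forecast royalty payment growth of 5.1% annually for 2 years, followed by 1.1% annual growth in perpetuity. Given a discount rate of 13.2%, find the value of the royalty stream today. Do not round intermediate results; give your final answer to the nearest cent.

€9352.59

D_1 = 1093.04000
D_2 = 1148.78504
Terminal value at year 2: TV = D_2×(1+g_2)/(r−g_2) = 1161.42168/0.121 = 9598.52624
P_0 = D_1/(1+r)^1 + D_2/(1+r)^2 + TV/(1+r)^2
    = 965.58304 + 896.49097 + 7490.51543 = 9352.58943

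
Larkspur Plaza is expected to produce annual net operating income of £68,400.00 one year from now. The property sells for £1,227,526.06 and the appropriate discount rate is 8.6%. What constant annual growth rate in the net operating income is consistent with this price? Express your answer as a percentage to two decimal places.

3.03%

P = D₁/(r−g) ⇒ g = r − D₁/P = 0.086 − £68,400.00/£1,227,526.06 = 0.030278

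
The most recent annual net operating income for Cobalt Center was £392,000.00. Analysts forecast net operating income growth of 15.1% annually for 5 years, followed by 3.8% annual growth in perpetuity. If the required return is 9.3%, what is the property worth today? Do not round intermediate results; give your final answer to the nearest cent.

D_1 = 451192.00000
D_2 = 519321.99200
D_3 = 597739.61279
D_4 = 687998.29432
D_5 = 791886.03677
Terminal value at year 5: TV = D_5×(1+g_2)/(r−g_2) = 821977.70616/0.055 = 14945049.20297
P_0 = D_1/(1+r)^1 + D_2/(1+r)^2 + D_3/(1+r)^3 + D_4/(1+r)^4 + D_5/(1+r)^5 + TV/(1+r)^5
    = 412801.46386 + 434706.75655 + 457774.45268 + 482066.23517 + 507647.06009 + 9580684.51589 = 11875680.48424

£11875680.48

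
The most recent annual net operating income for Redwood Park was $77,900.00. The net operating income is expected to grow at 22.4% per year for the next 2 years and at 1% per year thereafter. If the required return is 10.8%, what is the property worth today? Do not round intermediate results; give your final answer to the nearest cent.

$1160872.42

D_1 = 95349.60000
D_2 = 116707.91040
Terminal value at year 2: TV = D_2×(1+g_2)/(r−g_2) = 117874.98950/0.098 = 1202806.01535
P_0 = D_1/(1+r)^1 + D_2/(1+r)^2 + TV/(1+r)^2
    = 86055.59567 + 95065.02626 + 979751.80126 = 1160872.42319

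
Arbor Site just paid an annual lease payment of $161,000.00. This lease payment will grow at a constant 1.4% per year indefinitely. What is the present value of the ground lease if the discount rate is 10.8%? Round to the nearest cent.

D₁ = D₀ × (1 + g) = $161,000.00 × 1.014 = $163,254.0000
Growing perpetuity: P = D₁ / (r − g) = $163,254.0000 / (0.108 − 0.014) = $1,736,744.68

$1736744.68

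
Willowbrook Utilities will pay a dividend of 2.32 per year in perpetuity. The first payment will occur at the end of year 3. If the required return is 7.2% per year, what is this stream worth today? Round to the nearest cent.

28.04

Value at end of year 2: C / r = 2.32 / 0.072 = 32.2222
Discount to today: PV = 32.2222 / (1 + 0.072)^2 = 32.2222 / 1.149184 = 28.04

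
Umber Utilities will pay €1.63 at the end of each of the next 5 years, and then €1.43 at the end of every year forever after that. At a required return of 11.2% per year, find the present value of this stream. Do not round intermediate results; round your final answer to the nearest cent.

€13.50

PV of 5-year annuity: €1.63 × [1 − (1+0.112)^−5] / 0.112 = 5.99413
Perpetuity value at year 5: €1.43 / 0.112 = 12.76786
PV of perpetuity: 12.76786 / (1+0.112)^5 = 7.50921
Total PV = 5.99413 + 7.50921 = 13.50333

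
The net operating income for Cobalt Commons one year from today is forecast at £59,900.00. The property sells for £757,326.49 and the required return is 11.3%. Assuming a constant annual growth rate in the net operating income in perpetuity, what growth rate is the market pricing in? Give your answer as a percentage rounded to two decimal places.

P = D₁/(r−g) ⇒ g = r − D₁/P = 0.113 − £59,900.00/£757,326.49 = 0.033906

3.39%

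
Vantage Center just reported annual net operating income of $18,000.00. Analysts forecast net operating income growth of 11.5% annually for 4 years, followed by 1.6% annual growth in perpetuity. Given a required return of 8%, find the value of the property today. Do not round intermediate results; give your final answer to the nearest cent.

D_1 = 20070.00000
D_2 = 22378.05000
D_3 = 24951.52575
D_4 = 27820.95121
Terminal value at year 4: TV = D_4×(1+g_2)/(r−g_2) = 28266.08643/0.064 = 441657.60048
P_0 = D_1/(1+r)^1 + D_2/(1+r)^2 + D_3/(1+r)^3 + D_4/(1+r)^4 + TV/(1+r)^4
    = 18583.33333 + 19185.57099 + 19807.32560 + 20449.22967 + 324631.52107 = 402656.98066

$402656.98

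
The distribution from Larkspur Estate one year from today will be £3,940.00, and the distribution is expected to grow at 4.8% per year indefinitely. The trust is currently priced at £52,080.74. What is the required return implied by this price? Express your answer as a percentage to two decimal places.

12.37%

P = D₁/(r − g) ⇒ r = D₁/P + g = £3,940.0000/£52,080.74 + 0.048 = 0.075652 + 0.048 = 0.123652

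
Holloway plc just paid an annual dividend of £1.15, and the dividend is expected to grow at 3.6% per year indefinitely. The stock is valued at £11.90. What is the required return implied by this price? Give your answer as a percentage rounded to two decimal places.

D₁ = £1.15 × 1.036 = £1.1914
P = D₁/(r − g) ⇒ r = D₁/P + g = £1.1914/£11.90 + 0.036 = 0.100118 + 0.036 = 0.136118

13.61%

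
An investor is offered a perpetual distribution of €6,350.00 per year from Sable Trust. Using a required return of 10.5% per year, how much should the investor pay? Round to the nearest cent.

Level perpetuity: PV = C / r = €6,350.00 / 0.105 = €60,476.19

€60476.19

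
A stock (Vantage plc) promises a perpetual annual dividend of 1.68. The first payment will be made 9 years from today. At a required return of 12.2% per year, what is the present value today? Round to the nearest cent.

5.48

Value at end of year 8: C / r = 1.68 / 0.122 = 13.7705
Discount to today: PV = 13.7705 / (1 + 0.122)^8 = 13.7705 / 2.511556 = 5.48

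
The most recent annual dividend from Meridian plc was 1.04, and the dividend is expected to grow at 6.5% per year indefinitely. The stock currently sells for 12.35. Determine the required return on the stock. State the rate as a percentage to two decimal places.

D₁ = 1.04 × 1.065 = 1.1076
P = D₁/(r − g) ⇒ r = D₁/P + g = 1.1076/12.35 + 0.065 = 0.089684 + 0.065 = 0.154684

15.47%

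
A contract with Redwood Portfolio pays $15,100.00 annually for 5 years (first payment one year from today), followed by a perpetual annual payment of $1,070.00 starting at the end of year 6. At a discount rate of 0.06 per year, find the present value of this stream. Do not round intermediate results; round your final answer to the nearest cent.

PV of 5-year annuity: $15,100.00 × [1 − (1+0.06)^−5] / 0.06 = 63606.69316
Perpetuity value at year 5: $1,070.00 / 0.06 = 17833.33333
PV of perpetuity: 17833.33333 / (1+0.06)^5 = 13326.10408
Total PV = 63606.69316 + 13326.10408 = 76932.79724

$76932.80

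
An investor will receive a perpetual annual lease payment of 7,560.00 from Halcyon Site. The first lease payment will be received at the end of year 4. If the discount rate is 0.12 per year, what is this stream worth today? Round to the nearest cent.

Value at end of year 3: C / r = 7,560.00 / 0.12 = 63,000.0000
Discount to today: PV = 63,000.0000 / (1 + 0.12)^3 = 63,000.0000 / 1.404928 = 44,842.16

44842.16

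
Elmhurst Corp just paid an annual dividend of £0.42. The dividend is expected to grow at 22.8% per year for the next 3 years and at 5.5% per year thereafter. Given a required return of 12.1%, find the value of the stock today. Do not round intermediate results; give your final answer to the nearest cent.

D_1 = 0.51576
D_2 = 0.63335
D_3 = 0.77776
Terminal value at year 3: TV = D_3×(1+g_2)/(r−g_2) = 0.82053/0.066 = 12.43234
P_0 = D_1/(1+r)^1 + D_2/(1+r)^2 + D_3/(1+r)^3 + TV/(1+r)^3
    = 0.46009 + 0.50400 + 0.55211 + 8.82543 = 10.34164

£10.34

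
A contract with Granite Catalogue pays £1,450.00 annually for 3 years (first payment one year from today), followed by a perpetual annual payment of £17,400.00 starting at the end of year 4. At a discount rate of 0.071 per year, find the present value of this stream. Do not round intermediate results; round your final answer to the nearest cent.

PV of 3-year annuity: £1,450.00 × [1 − (1+0.071)^−3] / 0.071 = 3798.31661
Perpetuity value at year 3: £17,400.00 / 0.071 = 245070.42254
PV of perpetuity: 245070.42254 / (1+0.071)^3 = 199490.62321
Total PV = 3798.31661 + 199490.62321 = 203288.93982

£203288.94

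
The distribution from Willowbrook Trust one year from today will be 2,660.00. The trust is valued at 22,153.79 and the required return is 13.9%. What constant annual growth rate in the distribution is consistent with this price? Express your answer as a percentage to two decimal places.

P = D₁/(r−g) ⇒ g = r − D₁/P = 0.139 − 2,660.00/22,153.79 = 0.018930

1.89%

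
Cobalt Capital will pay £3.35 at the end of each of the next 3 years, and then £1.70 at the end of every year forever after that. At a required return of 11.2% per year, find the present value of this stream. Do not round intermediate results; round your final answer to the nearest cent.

£19.20

PV of 3-year annuity: £3.35 × [1 − (1+0.112)^−3] / 0.112 = 8.15805
Perpetuity value at year 3: £1.70 / 0.112 = 15.17857
PV of perpetuity: 15.17857 / (1+0.112)^3 = 11.03866
Total PV = 8.15805 + 11.03866 = 19.19672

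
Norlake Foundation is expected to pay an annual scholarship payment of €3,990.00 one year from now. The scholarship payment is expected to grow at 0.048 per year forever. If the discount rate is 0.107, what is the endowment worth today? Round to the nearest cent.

Growing perpetuity: P = D₁ / (r − g) = €3,990.0000 / (0.107 − 0.048) = €67,627.12

€67627.12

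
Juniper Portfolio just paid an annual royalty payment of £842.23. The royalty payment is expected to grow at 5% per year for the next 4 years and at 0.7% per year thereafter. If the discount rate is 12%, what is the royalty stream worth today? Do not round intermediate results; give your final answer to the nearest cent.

£8672.26

D_1 = 884.34150
D_2 = 928.55858
D_3 = 974.98650
D_4 = 1023.73583
Terminal value at year 4: TV = D_4×(1+g_2)/(r−g_2) = 1030.90198/0.113 = 9123.02637
P_0 = D_1/(1+r)^1 + D_2/(1+r)^2 + D_3/(1+r)^3 + D_4/(1+r)^4 + TV/(1+r)^4
    = 789.59063 + 740.24121 + 693.97614 + 650.60263 + 5797.84819 = 8672.25879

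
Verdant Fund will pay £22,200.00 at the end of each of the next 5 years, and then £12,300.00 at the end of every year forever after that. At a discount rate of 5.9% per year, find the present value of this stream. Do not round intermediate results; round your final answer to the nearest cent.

PV of 5-year annuity: £22,200.00 × [1 − (1+0.059)^−5] / 0.059 = 93769.42356
Perpetuity value at year 5: £12,300.00 / 0.059 = 208474.57627
PV of perpetuity: 208474.57627 / (1+0.059)^5 = 156521.24700
Total PV = 93769.42356 + 156521.24700 = 250290.67056

£250290.67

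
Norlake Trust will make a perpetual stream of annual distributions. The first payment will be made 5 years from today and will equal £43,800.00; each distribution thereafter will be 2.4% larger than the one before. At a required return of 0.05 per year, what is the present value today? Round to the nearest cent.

Value at end of year 4: C₁ / (r − g) = £43,800.00 / (0.05 − 0.024) = £1,684,615.3846
Discount to today: PV = £1,684,615.3846 / (1 + 0.05)^4 = £1,684,615.3846 / 1.215506 = £1,385,937.25

£1385937.25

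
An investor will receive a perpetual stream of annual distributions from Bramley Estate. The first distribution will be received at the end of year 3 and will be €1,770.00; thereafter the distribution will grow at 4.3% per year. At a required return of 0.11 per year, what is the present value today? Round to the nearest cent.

Value at end of year 2: C₁ / (r − g) = €1,770.00 / (0.11 − 0.043) = €26,417.9104
Discount to today: PV = €26,417.9104 / (1 + 0.11)^2 = €26,417.9104 / 1.232100 = €21,441.37

€21441.37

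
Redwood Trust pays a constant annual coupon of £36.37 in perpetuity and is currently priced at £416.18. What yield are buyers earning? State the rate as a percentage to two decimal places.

P = C/r ⇒ r = C/P = £36.37/£416.18 = 0.087390

8.74%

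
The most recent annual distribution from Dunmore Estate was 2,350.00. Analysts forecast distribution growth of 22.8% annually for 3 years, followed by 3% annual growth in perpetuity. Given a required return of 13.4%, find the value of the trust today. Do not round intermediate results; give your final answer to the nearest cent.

37839.49

D_1 = 2885.80000
D_2 = 3543.76240
D_3 = 4351.74023
Terminal value at year 3: TV = D_3×(1+g_2)/(r−g_2) = 4482.29243/0.104 = 43098.96571
P_0 = D_1/(1+r)^1 + D_2/(1+r)^2 + D_3/(1+r)^3 + TV/(1+r)^3
    = 2544.79718 + 2755.74157 + 2984.17164 + 29554.77684 = 37839.48722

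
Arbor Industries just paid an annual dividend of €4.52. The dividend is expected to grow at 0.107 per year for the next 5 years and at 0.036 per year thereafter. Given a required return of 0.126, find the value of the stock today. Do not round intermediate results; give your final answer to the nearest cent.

D_1 = 5.00364
D_2 = 5.53903
D_3 = 6.13171
D_4 = 6.78780
D_5 = 7.51409
Terminal value at year 5: TV = D_5×(1+g_2)/(r−g_2) = 7.78460/0.09 = 86.49555
P_0 = D_1/(1+r)^1 + D_2/(1+r)^2 + D_3/(1+r)^3 + D_4/(1+r)^4 + D_5/(1+r)^5 + TV/(1+r)^5
    = 4.44373 + 4.36875 + 4.29503 + 4.22256 + 4.15130 + 47.78613 = 69.26749

€69.27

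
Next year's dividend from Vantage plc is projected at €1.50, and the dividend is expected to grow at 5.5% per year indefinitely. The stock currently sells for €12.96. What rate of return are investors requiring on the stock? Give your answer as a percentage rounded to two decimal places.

P = D₁/(r − g) ⇒ r = D₁/P + g = €1.5000/€12.96 + 0.055 = 0.115741 + 0.055 = 0.170741

17.07%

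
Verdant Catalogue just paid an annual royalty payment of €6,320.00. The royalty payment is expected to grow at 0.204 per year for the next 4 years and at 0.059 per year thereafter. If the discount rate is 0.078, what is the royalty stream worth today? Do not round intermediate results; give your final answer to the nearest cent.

D_1 = 7609.28000
D_2 = 9161.57312
D_3 = 11030.53404
D_4 = 13280.76298
Terminal value at year 4: TV = D_4×(1+g_2)/(r−g_2) = 14064.32800/0.019 = 740227.78925
P_0 = D_1/(1+r)^1 + D_2/(1+r)^2 + D_3/(1+r)^3 + D_4/(1+r)^4 + TV/(1+r)^4
    = 7058.70130 + 7883.74431 + 8805.22092 + 9834.40258 + 548138.54382 = 581720.61293

€581720.61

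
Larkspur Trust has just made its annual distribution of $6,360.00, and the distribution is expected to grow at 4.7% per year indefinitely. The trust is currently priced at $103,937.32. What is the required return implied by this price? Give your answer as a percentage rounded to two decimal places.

D₁ = $6,360.00 × 1.047 = $6,658.9200
P = D₁/(r − g) ⇒ r = D₁/P + g = $6,658.9200/$103,937.32 + 0.047 = 0.064067 + 0.047 = 0.111067

11.11%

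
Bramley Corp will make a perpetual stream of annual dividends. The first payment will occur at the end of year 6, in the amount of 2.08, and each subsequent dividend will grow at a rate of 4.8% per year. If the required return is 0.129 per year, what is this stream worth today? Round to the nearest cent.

Value at end of year 5: C₁ / (r − g) = 2.08 / (0.129 − 0.048) = 25.6790
Discount to today: PV = 25.6790 / (1 + 0.129)^5 = 25.6790 / 1.834297 = 14.00

14.00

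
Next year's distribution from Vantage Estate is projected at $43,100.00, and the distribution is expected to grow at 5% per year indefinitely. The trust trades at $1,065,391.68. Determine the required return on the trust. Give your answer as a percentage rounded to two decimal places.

P = D₁/(r − g) ⇒ r = D₁/P + g = $43,100.0000/$1,065,391.68 + 0.05 = 0.040455 + 0.05 = 0.090455

9.05%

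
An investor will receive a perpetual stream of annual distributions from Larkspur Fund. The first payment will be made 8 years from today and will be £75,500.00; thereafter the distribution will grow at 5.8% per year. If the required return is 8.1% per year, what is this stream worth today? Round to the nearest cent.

Value at end of year 7: C₁ / (r − g) = £75,500.00 / (0.081 − 0.058) = £3,282,608.6957
Discount to today: PV = £3,282,608.6957 / (1 + 0.081)^7 = £3,282,608.6957 / 1.724963 = £1,903,002.06

£1903002.06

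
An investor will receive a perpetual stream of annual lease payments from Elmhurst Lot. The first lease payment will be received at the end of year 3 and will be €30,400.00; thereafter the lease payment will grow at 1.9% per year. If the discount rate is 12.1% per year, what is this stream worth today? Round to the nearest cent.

€237171.33

Value at end of year 2: C₁ / (r − g) = €30,400.00 / (0.121 − 0.019) = €298,039.2157
Discount to today: PV = €298,039.2157 / (1 + 0.121)^2 = €298,039.2157 / 1.256641 = €237,171.33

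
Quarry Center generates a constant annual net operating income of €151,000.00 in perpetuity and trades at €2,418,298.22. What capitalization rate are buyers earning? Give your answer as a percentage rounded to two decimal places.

6.24%

P = C/r ⇒ r = C/P = €151,000.00/€2,418,298.22 = 0.062441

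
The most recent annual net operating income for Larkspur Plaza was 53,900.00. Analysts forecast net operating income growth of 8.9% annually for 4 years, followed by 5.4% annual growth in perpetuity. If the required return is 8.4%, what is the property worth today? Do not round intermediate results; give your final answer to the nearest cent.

D_1 = 58697.10000
D_2 = 63921.14190
D_3 = 69610.12353
D_4 = 75805.42452
Terminal value at year 4: TV = D_4×(1+g_2)/(r−g_2) = 79898.91745/0.03 = 2663297.24825
P_0 = D_1/(1+r)^1 + D_2/(1+r)^2 + D_3/(1+r)^3 + D_4/(1+r)^4 + TV/(1+r)^4
    = 54148.61624 + 54398.37923 + 54649.29426 + 54901.36665 + 1928868.01497 = 2146965.67134

2146965.67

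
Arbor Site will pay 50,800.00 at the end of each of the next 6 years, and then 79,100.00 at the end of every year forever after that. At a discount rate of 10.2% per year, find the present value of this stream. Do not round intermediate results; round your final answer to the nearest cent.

PV of 6-year annuity: 50,800.00 × [1 − (1+0.102)^−6] / 0.102 = 219956.51445
Perpetuity value at year 6: 79,100.00 / 0.102 = 775490.19608
PV of perpetuity: 775490.19608 / (1+0.102)^6 = 432998.85172
Total PV = 219956.51445 + 432998.85172 = 652955.36618

652955.37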